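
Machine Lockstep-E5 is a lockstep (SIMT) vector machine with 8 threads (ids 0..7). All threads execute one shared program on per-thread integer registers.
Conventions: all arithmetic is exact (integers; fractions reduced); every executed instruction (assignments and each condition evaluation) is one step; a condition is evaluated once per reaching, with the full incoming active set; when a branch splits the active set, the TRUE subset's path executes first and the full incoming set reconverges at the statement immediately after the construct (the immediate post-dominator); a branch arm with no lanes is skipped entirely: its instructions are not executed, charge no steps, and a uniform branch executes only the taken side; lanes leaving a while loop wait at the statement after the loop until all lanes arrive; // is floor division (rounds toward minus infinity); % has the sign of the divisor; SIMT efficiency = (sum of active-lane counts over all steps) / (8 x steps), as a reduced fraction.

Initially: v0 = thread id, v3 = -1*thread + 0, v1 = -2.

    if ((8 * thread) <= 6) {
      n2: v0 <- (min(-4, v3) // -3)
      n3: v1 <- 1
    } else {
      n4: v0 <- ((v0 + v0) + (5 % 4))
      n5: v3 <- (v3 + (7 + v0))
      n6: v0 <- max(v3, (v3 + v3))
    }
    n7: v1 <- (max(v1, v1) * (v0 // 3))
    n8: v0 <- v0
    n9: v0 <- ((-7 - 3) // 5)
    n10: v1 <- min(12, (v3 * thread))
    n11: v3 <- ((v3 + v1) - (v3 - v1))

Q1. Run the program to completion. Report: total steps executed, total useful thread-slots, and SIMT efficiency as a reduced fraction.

Answer: 11 steps, 71 useful, 71/88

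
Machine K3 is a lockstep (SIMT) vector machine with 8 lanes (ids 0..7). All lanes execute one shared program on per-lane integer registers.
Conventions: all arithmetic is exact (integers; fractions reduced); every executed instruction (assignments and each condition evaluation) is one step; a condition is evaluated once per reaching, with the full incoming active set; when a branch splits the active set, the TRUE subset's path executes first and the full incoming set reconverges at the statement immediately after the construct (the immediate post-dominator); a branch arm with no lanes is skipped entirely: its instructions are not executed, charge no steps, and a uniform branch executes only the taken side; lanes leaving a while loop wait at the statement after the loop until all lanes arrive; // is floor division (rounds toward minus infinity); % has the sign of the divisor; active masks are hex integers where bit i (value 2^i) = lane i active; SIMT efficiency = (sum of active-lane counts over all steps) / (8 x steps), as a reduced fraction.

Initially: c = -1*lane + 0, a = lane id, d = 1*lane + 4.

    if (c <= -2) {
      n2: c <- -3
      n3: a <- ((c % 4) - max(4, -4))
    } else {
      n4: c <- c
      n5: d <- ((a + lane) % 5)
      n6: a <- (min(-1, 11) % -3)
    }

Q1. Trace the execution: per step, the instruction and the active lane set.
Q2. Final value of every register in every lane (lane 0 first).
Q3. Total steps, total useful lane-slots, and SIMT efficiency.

step 0: eval (c <= -2)               0xff
step 1: c <- -3                      0xfc
step 2: a <- ((c % 4) - max(4, -4))  0xfc
step 3: c <- c                       0x03
step 4: d <- ((a + lane) % 5)        0x03
step 5: a <- (min(-1, 11) % -3)      0x03

Answer: 6 steps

c: 0,-1,-3,-3,-3,-3,-3,-3
a: -1,-1,-3,-3,-3,-3,-3,-3
d: 0,2,6,7,8,9,10,11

steps = 6; useful = 26; efficiency = 26/48 = 13/24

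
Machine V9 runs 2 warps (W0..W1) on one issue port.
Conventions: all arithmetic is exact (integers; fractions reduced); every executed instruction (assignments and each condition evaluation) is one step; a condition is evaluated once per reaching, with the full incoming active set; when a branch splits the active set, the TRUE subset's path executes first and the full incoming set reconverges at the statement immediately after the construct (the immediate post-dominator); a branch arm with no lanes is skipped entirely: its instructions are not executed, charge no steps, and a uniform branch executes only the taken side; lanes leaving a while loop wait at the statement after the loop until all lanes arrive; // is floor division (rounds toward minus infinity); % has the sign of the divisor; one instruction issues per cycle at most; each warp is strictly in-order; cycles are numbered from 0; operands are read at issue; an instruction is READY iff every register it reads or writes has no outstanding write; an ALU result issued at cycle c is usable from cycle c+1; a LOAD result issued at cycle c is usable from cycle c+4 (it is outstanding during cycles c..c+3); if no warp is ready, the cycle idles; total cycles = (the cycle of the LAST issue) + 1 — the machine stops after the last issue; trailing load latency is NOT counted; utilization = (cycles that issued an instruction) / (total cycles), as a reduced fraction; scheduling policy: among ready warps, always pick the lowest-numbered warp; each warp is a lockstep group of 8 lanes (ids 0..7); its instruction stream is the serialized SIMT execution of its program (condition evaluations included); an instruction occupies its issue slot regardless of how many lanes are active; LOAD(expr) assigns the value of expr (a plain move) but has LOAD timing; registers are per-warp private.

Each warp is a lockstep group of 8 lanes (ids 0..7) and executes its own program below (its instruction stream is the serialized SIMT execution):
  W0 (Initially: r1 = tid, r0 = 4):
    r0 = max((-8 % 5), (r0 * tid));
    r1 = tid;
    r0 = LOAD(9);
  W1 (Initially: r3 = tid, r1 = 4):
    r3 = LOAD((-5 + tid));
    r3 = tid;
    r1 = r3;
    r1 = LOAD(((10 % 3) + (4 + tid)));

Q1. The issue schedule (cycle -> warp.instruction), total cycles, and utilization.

cycle 0: W0.I0
cycle 1: W0.I1
cycle 2: W0.I2
cycle 3: W1.I0
cycle 4: idle
cycle 5: idle
cycle 6: idle
cycle 7: W1.I1
cycle 8: W1.I2
cycle 9: W1.I3

Answer: 10 cycles, utilization 7/10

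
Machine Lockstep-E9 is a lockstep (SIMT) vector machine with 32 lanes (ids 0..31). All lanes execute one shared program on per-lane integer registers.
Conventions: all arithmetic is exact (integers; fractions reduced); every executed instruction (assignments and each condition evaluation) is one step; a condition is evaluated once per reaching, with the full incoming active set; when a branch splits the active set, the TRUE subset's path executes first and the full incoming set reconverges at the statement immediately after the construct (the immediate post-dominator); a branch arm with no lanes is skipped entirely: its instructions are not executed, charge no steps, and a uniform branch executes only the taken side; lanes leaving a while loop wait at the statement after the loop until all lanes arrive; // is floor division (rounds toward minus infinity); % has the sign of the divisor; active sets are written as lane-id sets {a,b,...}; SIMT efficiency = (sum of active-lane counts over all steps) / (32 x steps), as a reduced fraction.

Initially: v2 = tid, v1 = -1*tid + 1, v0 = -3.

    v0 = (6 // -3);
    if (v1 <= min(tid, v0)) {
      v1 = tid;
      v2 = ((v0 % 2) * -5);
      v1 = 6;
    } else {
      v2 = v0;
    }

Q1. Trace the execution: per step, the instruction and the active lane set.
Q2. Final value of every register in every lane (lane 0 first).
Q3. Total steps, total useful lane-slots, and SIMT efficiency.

step 0: v0 <- (6 // -3)              {0,1,2,3,4,5,6,7,8,9,10,11,12,13,14,15,16,17,18,19,20,21,22,23,24,25,26,27,28,29,30,31}
step 1: eval (v1 <= min(tid, v0))    {0,1,2,3,4,5,6,7,8,9,10,11,12,13,14,15,16,17,18,19,20,21,22,23,24,25,26,27,28,29,30,31}
step 2: v1 <- tid                    {3,4,5,6,7,8,9,10,11,12,13,14,15,16,17,18,19,20,21,22,23,24,25,26,27,28,29,30,31}
step 3: v2 <- ((v0 % 2) * -5)        {3,4,5,6,7,8,9,10,11,12,13,14,15,16,17,18,19,20,21,22,23,24,25,26,27,28,29,30,31}
step 4: v1 <- 6                      {3,4,5,6,7,8,9,10,11,12,13,14,15,16,17,18,19,20,21,22,23,24,25,26,27,28,29,30,31}
step 5: v2 <- v0                     {0,1,2}

Answer: 6 steps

v2: -2,-2,-2,0,0,0,0,0,0,0,0,0,0,0,0,0,0,0,0,0,0,0,0,0,0,0,0,0,0,0,0,0
v1: 1,0,-1,6,6,6,6,6,6,6,6,6,6,6,6,6,6,6,6,6,6,6,6,6,6,6,6,6,6,6,6,6
v0: -2,-2,-2,-2,-2,-2,-2,-2,-2,-2,-2,-2,-2,-2,-2,-2,-2,-2,-2,-2,-2,-2,-2,-2,-2,-2,-2,-2,-2,-2,-2,-2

steps = 6; useful = 154; efficiency = 154/192 = 77/96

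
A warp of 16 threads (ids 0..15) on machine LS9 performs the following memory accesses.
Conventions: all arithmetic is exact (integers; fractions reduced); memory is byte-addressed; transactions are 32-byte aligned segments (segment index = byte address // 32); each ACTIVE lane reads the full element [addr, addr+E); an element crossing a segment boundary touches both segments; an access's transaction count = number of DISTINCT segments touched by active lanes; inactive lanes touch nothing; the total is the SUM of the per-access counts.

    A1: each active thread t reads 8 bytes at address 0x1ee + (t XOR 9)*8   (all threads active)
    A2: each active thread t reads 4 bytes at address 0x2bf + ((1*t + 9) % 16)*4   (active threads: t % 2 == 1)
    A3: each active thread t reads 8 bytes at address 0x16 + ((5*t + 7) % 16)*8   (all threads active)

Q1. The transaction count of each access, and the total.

A1: 5 transactions
A2: 3 transactions
A3: 5 transactions

Answer: 5,3,5; total 13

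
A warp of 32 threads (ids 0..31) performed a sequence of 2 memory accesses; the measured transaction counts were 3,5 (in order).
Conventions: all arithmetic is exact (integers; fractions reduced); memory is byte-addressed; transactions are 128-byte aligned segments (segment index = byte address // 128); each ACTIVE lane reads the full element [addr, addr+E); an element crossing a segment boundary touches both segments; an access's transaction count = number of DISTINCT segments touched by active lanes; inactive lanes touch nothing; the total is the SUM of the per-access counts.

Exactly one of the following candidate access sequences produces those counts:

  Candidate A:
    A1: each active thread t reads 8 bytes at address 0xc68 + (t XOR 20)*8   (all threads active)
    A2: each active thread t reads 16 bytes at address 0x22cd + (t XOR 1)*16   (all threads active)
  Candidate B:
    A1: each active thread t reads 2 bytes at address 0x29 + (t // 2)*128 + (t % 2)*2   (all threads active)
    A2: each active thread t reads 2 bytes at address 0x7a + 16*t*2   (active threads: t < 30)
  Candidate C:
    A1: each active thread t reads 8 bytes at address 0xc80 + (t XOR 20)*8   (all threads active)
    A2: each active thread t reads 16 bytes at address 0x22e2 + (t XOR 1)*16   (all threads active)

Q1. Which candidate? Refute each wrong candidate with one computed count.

B: A1 gives 16 transactions, not 3
C: A1 gives 2 transactions, not 3
A: all counts match (3,5)

Answer: A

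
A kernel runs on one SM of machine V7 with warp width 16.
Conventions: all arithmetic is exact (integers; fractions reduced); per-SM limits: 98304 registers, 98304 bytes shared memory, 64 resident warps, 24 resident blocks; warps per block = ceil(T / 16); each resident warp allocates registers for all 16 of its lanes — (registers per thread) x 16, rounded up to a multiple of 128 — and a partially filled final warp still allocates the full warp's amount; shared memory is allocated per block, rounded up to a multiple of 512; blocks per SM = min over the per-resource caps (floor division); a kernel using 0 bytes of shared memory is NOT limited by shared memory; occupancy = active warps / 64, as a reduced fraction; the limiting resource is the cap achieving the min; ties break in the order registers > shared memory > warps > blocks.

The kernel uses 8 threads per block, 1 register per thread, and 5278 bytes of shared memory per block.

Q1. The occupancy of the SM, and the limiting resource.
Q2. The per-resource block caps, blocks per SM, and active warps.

Answer: occupancy 17/64, limited by shared memory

registers: 768 blocks
shared memory: 17 blocks
warps: 64 blocks
blocks: 24 blocks

Answer: 17 blocks, 17 active warps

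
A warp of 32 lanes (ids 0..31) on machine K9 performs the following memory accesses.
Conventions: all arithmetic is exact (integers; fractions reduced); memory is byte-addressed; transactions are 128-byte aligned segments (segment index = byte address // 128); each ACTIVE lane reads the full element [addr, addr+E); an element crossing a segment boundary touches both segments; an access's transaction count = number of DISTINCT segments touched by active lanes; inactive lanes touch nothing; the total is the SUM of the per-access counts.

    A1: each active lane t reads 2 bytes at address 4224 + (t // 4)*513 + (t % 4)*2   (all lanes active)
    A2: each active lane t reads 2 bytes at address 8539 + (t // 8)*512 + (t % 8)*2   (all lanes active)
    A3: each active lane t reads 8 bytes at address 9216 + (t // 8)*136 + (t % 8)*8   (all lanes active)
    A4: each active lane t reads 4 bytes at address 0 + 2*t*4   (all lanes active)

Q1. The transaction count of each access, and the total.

A1: 8 transactions
A2: 4 transactions
A3: 4 transactions
A4: 2 transactions

Answer: 8,4,4,2; total 18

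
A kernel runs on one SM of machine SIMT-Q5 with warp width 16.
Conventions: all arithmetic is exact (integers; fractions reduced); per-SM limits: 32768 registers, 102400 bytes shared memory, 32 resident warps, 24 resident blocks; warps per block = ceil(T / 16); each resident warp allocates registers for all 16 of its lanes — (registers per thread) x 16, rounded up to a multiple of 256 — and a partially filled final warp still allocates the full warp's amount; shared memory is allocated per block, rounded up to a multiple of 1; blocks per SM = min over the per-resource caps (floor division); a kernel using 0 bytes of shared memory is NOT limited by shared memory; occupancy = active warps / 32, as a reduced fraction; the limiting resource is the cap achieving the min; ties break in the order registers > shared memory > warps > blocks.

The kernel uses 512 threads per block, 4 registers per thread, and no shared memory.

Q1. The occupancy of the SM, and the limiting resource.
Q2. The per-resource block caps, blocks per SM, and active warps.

Answer: occupancy 1, limited by warps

registers: 4 blocks
shared memory: no limit (kernel uses none)
warps: 1 block
blocks: 24 blocks

Answer: 1 block, 32 active warps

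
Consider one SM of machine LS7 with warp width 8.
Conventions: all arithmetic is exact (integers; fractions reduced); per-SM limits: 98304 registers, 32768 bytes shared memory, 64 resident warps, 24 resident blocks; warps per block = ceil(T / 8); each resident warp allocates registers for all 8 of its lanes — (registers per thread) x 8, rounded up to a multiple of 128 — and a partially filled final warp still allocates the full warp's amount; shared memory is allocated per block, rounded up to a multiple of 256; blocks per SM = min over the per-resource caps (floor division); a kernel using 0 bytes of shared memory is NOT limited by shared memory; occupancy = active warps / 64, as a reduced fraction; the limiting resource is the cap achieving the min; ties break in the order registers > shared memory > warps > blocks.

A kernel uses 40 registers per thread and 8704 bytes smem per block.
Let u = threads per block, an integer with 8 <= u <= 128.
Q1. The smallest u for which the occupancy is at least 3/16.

Answer: u = 25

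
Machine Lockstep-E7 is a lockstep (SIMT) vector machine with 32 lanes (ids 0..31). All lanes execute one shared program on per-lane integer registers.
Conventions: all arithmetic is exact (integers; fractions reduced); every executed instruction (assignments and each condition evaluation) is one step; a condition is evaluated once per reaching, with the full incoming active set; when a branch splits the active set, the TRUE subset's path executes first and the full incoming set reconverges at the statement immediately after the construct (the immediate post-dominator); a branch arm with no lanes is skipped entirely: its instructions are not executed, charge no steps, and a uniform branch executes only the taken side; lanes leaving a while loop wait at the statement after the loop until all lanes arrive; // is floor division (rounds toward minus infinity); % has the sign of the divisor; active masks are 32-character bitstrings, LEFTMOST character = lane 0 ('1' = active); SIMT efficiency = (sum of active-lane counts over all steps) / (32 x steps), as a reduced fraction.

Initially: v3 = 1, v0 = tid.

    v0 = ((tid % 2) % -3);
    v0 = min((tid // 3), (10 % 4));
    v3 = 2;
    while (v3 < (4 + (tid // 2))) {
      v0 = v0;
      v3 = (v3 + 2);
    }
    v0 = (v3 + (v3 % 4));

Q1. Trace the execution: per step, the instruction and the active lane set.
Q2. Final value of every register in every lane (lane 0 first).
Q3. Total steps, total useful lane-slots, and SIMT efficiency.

step 0: v0 <- ((tid % 2) % -3)       11111111111111111111111111111111
step 1: v0 <- min((tid // 3), (10 % 4)) 11111111111111111111111111111111
step 2: v3 <- 2                      11111111111111111111111111111111
step 3: eval (v3 < (4 + (tid // 2))) 11111111111111111111111111111111
step 4: v0 <- v0                     11111111111111111111111111111111
step 5: v3 <- (v3 + 2)               11111111111111111111111111111111
step 6: eval (v3 < (4 + (tid // 2))) 11111111111111111111111111111111
step 7: v0 <- v0                     00111111111111111111111111111111
step 8: v3 <- (v3 + 2)               00111111111111111111111111111111
step 9: eval (v3 < (4 + (tid // 2))) 00111111111111111111111111111111
step 10: v0 <- v0                     00000011111111111111111111111111
step 11: v3 <- (v3 + 2)               00000011111111111111111111111111
step 12: eval (v3 < (4 + (tid // 2))) 00000011111111111111111111111111
step 13: v0 <- v0                     00000000001111111111111111111111
step 14: v3 <- (v3 + 2)               00000000001111111111111111111111
step 15: eval (v3 < (4 + (tid // 2))) 00000000001111111111111111111111
step 16: v0 <- v0                     00000000000000111111111111111111
step 17: v3 <- (v3 + 2)               00000000000000111111111111111111
step 18: eval (v3 < (4 + (tid // 2))) 00000000000000111111111111111111
step 19: v0 <- v0                     00000000000000000011111111111111
step 20: v3 <- (v3 + 2)               00000000000000000011111111111111
step 21: eval (v3 < (4 + (tid // 2))) 00000000000000000011111111111111
step 22: v0 <- v0                     00000000000000000000001111111111
step 23: v3 <- (v3 + 2)               00000000000000000000001111111111
step 24: eval (v3 < (4 + (tid // 2))) 00000000000000000000001111111111
step 25: v0 <- v0                     00000000000000000000000000111111
step 26: v3 <- (v3 + 2)               00000000000000000000000000111111
step 27: eval (v3 < (4 + (tid // 2))) 00000000000000000000000000111111
step 28: v0 <- v0                     00000000000000000000000000000011
step 29: v3 <- (v3 + 2)               00000000000000000000000000000011
step 30: eval (v3 < (4 + (tid // 2))) 00000000000000000000000000000011
step 31: v0 <- (v3 + (v3 % 4))        11111111111111111111111111111111

Answer: 32 steps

v3: 4,4,6,6,6,6,8,8,8,8,10,10,10,10,12,12,12,12,14,14,14,14,16,16,16,16,18,18,18,18,20,20
v0: 4,4,8,8,8,8,8,8,8,8,12,12,12,12,12,12,12,12,16,16,16,16,16,16,16,16,20,20,20,20,20,20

steps = 32; useful = 640; efficiency = 640/1024 = 5/8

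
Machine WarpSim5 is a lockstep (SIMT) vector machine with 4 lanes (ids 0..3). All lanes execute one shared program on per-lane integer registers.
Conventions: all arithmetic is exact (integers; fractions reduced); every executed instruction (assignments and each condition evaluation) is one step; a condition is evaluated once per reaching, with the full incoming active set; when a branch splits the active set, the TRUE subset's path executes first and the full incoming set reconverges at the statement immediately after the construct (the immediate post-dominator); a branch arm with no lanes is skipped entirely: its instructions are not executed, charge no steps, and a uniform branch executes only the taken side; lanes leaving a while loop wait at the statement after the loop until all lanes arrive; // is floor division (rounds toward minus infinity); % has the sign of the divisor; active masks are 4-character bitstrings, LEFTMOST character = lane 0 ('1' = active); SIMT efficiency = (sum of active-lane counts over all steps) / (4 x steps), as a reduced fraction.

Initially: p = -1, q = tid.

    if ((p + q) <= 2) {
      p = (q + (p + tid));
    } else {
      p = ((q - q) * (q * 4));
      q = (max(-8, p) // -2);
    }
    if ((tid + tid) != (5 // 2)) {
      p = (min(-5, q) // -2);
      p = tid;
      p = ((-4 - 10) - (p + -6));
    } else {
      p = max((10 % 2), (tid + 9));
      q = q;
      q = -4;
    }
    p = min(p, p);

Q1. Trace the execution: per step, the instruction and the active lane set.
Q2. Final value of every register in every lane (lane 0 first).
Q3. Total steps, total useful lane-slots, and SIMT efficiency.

step 0: eval ((p + q) <= 2)          1111
step 1: p <- (q + (p + tid))         1111
step 2: eval ((tid + tid) != (5 // 2)) 1111
step 3: p <- (min(-5, q) // -2)      1011
step 4: p <- tid                     1011
step 5: p <- ((-4 - 10) - (p + -6))  1011
step 6: p <- max((10 % 2), (tid + 9)) 0100
step 7: q <- q                       0100
step 8: q <- -4                      0100
step 9: p <- min(p, p)               1111

Answer: 10 steps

p: -8,10,-10,-11
q: 0,-4,2,3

steps = 10; useful = 28; efficiency = 28/40 = 7/10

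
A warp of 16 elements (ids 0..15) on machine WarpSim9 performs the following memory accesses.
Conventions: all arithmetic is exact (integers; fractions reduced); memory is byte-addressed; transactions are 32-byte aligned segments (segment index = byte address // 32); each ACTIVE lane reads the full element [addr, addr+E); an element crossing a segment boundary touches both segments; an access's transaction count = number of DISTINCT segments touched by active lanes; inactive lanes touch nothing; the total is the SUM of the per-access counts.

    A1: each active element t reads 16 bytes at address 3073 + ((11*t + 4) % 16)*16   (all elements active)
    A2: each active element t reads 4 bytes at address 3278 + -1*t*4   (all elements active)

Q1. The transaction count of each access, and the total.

A1: 9 transactions
A2: 3 transactions

Answer: 9,3; total 12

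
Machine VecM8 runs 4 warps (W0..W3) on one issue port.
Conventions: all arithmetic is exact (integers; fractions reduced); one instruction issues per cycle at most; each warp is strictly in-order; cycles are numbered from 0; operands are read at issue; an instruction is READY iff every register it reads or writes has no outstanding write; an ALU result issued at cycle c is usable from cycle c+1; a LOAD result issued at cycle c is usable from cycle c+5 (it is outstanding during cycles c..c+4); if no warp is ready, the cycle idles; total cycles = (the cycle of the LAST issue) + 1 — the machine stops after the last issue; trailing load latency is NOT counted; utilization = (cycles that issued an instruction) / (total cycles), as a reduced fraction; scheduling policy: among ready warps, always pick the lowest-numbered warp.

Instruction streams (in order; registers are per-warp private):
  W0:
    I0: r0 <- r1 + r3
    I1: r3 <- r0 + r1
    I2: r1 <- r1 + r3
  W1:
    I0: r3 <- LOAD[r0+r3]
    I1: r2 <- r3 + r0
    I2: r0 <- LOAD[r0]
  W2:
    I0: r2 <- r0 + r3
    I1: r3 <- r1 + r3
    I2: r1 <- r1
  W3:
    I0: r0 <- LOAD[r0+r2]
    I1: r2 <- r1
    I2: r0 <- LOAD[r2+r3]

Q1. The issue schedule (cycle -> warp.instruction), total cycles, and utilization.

cycle 0: W0.I0
cycle 1: W0.I1
cycle 2: W0.I2
cycle 3: W1.I0
cycle 4: W2.I0
cycle 5: W2.I1
cycle 6: W2.I2
cycle 7: W3.I0
cycle 8: W1.I1
cycle 9: W1.I2
cycle 10: W3.I1
cycle 11: idle
cycle 12: W3.I2

Answer: 13 cycles, utilization 12/13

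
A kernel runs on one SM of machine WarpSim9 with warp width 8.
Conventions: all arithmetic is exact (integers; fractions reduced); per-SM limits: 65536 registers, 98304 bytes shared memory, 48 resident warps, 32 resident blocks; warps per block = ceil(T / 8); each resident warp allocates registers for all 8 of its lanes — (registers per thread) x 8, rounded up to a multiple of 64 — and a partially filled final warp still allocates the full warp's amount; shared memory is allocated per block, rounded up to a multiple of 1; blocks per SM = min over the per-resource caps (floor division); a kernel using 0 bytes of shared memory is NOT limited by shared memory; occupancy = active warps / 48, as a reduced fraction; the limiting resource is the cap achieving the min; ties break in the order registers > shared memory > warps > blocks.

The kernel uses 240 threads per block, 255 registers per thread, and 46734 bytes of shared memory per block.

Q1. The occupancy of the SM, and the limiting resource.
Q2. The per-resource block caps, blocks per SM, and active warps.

Answer: occupancy 5/8, limited by registers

registers: 1 block
shared memory: 2 blocks
warps: 1 block
blocks: 32 blocks

Answer: 1 block, 30 active warps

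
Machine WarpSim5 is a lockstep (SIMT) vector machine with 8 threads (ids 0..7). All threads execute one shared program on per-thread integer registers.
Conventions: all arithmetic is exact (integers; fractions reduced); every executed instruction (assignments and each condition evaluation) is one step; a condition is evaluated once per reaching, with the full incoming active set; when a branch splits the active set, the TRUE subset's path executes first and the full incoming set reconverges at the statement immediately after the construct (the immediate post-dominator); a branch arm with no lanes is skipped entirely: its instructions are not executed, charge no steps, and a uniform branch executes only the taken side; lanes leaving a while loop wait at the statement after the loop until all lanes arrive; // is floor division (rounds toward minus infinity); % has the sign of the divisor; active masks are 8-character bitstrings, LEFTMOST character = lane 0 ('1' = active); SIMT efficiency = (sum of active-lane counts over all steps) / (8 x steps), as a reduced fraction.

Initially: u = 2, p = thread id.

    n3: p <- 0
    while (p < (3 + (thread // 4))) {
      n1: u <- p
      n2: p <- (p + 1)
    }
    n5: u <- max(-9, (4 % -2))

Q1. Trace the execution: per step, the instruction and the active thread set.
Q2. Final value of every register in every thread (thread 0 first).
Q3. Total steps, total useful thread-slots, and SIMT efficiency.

step 0: p <- 0                       11111111
step 1: eval (p < (3 + (thread // 4))) 11111111
step 2: u <- p                       11111111
step 3: p <- (p + 1)                 11111111
step 4: eval (p < (3 + (thread // 4))) 11111111
step 5: u <- p                       11111111
step 6: p <- (p + 1)                 11111111
step 7: eval (p < (3 + (thread // 4))) 11111111
step 8: u <- p                       11111111
step 9: p <- (p + 1)                 11111111
step 10: eval (p < (3 + (thread // 4))) 11111111
step 11: u <- p                       00001111
step 12: p <- (p + 1)                 00001111
step 13: eval (p < (3 + (thread // 4))) 00001111
step 14: u <- max(-9, (4 % -2))       11111111

Answer: 15 steps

u: 0,0,0,0,0,0,0,0
p: 3,3,3,3,4,4,4,4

steps = 15; useful = 108; efficiency = 108/120 = 9/10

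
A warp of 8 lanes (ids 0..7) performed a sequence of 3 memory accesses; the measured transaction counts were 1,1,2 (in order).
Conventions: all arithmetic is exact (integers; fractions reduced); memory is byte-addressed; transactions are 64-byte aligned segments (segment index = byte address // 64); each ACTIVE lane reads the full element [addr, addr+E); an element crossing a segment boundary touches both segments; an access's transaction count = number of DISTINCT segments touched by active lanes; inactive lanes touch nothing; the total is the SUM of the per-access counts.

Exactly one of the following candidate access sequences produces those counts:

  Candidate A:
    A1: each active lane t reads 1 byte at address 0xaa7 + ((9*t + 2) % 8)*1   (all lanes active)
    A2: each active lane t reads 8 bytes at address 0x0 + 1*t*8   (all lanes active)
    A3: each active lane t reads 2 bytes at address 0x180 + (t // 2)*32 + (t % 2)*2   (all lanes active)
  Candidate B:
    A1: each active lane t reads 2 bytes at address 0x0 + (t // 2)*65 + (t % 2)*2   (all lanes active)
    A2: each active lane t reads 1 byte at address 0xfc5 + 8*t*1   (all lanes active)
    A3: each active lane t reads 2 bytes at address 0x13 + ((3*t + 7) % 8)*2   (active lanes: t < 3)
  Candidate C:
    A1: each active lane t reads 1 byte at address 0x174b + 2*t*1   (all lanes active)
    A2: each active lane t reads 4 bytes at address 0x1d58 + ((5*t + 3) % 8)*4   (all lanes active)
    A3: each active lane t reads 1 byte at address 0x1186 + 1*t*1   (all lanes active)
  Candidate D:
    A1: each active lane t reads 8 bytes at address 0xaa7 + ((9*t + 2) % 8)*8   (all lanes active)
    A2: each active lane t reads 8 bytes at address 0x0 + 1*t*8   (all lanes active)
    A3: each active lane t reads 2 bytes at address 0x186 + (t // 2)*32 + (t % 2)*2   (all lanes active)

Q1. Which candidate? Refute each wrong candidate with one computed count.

B: A1 gives 4 transactions, not 1
C: A3 gives 1 transaction, not 2
D: A1 gives 2 transactions, not 1
A: all counts match (1,1,2)

Answer: A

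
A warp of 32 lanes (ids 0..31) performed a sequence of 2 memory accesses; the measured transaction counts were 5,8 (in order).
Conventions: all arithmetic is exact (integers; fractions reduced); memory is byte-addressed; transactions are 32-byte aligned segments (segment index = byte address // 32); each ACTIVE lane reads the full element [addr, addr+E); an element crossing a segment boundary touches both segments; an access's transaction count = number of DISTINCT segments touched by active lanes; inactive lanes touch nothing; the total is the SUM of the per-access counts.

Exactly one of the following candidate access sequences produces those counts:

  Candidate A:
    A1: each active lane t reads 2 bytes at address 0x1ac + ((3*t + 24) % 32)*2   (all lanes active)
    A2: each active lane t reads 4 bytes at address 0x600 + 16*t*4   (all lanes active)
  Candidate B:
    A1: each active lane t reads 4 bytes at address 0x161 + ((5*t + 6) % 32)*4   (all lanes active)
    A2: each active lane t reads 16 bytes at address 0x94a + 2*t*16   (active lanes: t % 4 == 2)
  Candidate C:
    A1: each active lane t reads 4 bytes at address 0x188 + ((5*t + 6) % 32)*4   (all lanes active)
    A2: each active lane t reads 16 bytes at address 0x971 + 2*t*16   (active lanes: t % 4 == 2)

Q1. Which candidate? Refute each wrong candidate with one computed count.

A: A1 gives 3 transactions, not 5
C: A2 gives 16 transactions, not 8
B: all counts match (5,8)

Answer: B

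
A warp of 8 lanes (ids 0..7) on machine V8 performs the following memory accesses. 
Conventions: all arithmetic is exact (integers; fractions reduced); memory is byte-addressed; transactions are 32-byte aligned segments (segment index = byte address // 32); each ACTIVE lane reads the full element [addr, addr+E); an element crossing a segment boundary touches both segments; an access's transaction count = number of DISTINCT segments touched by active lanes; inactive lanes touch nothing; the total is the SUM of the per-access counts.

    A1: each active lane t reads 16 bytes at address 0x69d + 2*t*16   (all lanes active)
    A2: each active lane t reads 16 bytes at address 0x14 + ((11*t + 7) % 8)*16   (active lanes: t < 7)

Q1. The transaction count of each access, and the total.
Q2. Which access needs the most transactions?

A1: 9 transactions
A2: 5 transactions

Answer: 9,5; total 14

Answer: A1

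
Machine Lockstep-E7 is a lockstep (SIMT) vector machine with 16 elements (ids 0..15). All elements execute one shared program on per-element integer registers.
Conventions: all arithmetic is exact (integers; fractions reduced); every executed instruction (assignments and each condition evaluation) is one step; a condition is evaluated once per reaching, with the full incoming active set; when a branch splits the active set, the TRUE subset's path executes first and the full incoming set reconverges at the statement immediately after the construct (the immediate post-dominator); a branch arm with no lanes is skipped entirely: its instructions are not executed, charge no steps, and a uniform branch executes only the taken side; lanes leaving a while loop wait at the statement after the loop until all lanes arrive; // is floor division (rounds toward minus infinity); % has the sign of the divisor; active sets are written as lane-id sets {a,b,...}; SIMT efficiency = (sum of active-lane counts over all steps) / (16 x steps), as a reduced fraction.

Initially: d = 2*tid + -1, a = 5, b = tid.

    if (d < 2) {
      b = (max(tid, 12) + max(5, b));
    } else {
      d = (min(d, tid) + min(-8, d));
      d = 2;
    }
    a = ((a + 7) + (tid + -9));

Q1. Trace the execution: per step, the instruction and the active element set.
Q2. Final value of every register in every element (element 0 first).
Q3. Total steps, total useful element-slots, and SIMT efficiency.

step 0: eval (d < 2)                 {0,1,2,3,4,5,6,7,8,9,10,11,12,13,14,15}
step 1: b <- (max(tid, 12) + max(5, b)) {0,1}
step 2: d <- (min(d, tid) + min(-8, d)) {2,3,4,5,6,7,8,9,10,11,12,13,14,15}
step 3: d <- 2                       {2,3,4,5,6,7,8,9,10,11,12,13,14,15}
step 4: a <- ((a + 7) + (tid + -9))  {0,1,2,3,4,5,6,7,8,9,10,11,12,13,14,15}

Answer: 5 steps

d: -1,1,2,2,2,2,2,2,2,2,2,2,2,2,2,2
a: 3,4,5,6,7,8,9,10,11,12,13,14,15,16,17,18
b: 17,17,2,3,4,5,6,7,8,9,10,11,12,13,14,15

steps = 5; useful = 62; efficiency = 62/80 = 31/40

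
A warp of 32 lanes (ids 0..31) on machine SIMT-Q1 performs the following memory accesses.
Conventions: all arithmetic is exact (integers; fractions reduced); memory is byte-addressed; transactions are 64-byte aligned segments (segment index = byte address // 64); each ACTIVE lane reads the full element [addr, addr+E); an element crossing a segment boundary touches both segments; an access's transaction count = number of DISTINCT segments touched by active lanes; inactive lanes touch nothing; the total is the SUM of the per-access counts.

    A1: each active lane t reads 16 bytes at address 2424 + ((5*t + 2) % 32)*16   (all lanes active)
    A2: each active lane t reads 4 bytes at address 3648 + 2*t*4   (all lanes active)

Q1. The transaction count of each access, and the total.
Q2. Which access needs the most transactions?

A1: 9 transactions
A2: 4 transactions

Answer: 9,4; total 13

Answer: A1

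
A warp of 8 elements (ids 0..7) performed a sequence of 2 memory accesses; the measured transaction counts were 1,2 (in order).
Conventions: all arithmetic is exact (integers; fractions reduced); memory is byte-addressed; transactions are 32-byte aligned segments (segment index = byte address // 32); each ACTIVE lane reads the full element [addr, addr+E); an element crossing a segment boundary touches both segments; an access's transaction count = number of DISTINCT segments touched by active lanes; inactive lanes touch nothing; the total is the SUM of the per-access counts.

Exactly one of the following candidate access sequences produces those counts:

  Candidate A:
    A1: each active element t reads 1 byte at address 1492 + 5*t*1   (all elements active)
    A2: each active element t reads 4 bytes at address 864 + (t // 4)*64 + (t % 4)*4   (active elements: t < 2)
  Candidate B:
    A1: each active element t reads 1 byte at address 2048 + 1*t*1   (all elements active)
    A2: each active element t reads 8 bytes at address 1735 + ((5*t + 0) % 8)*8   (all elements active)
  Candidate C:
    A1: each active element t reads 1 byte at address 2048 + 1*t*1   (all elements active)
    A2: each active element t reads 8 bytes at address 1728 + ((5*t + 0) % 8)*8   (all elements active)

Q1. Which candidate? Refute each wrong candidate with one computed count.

A: A1 gives 2 transactions, not 1
B: A2 gives 3 transactions, not 2
C: all counts match (1,2)

Answer: C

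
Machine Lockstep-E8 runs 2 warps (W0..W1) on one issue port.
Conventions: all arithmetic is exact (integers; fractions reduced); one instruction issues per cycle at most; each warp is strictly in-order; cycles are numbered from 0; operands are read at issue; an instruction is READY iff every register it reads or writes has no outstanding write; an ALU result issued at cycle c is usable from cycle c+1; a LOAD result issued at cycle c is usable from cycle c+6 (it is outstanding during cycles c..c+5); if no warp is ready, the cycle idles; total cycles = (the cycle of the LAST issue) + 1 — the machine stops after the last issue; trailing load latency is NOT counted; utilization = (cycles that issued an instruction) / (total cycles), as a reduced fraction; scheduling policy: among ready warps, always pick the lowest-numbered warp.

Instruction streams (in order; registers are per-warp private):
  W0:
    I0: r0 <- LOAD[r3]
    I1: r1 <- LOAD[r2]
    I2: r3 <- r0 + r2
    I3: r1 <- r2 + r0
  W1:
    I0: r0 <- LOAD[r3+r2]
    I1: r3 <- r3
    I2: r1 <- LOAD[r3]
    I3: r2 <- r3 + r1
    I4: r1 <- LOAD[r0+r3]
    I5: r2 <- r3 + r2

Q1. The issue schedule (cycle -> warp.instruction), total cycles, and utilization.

cycle 0: W0.I0
cycle 1: W0.I1
cycle 2: W1.I0
cycle 3: W1.I1
cycle 4: W1.I2
cycle 5: idle
cycle 6: W0.I2
cycle 7: W0.I3
cycle 8: idle
cycle 9: idle
cycle 10: W1.I3
cycle 11: W1.I4
cycle 12: W1.I5

Answer: 13 cycles, utilization 10/13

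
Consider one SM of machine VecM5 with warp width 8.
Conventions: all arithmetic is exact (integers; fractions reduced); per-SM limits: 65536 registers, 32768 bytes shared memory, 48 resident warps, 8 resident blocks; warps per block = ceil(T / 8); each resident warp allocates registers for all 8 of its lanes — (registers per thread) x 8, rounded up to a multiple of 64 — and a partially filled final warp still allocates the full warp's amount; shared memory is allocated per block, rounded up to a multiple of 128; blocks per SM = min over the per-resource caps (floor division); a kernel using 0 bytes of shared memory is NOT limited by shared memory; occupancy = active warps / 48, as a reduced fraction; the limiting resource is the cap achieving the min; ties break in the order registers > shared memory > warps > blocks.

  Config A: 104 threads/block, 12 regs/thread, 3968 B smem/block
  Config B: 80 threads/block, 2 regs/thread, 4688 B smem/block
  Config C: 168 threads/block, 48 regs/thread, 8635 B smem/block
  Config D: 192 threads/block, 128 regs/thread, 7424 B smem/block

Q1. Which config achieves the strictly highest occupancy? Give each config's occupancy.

occupancies: A 13/16, B 5/6, C 7/8, D 1

Answer: D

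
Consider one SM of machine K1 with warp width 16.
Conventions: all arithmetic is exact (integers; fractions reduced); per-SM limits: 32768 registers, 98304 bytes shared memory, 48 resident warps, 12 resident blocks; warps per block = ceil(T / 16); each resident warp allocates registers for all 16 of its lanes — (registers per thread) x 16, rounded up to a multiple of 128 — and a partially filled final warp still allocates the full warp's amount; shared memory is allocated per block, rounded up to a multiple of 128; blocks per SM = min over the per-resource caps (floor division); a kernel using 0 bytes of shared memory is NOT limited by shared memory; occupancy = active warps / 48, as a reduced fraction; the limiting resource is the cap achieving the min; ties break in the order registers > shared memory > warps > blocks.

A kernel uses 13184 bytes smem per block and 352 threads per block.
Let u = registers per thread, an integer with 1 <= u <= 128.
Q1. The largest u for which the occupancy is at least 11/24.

Answer: u = 88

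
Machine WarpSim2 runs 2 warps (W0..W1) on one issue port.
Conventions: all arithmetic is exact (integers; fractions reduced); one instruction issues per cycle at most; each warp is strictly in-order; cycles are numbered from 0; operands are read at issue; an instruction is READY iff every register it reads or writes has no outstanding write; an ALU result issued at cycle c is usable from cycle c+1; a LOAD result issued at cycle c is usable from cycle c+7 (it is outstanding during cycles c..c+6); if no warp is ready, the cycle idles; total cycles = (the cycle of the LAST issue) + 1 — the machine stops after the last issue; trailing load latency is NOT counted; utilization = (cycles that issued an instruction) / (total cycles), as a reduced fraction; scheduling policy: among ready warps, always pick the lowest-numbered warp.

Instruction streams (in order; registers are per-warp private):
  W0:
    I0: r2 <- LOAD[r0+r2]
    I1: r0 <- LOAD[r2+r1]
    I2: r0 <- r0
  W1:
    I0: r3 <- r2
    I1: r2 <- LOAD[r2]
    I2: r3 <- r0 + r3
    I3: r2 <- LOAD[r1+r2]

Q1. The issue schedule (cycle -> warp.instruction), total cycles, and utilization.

cycle 0: W0.I0
cycle 1: W1.I0
cycle 2: W1.I1
cycle 3: W1.I2
cycle 4: idle
cycle 5: idle
cycle 6: idle
cycle 7: W0.I1
cycle 8: idle
cycle 9: W1.I3
cycle 10: idle
cycle 11: idle
cycle 12: idle
cycle 13: idle
cycle 14: W0.I2

Answer: 15 cycles, utilization 7/15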